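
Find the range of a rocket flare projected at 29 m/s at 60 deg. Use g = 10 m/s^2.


Given: v0 = 29 m/s, theta = 60 deg, g = 10 m/s^2
sin(2*60) = sin(120) = sqrt(3)/2
Using R = v0^2 * sin(2*theta) / g
R = 29^2 * (sqrt(3)/2) / 10
R = 841 * sqrt(3) / 20
R = 841/20*sqrt(3) m

841/20*sqrt(3) m


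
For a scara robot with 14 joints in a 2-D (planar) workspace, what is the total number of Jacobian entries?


Given: task space dimension = 2, joints = 14
Jacobian is a 2 x 14 matrix
Total entries = rows * columns
Total = 2 * 14
Total = 28

28


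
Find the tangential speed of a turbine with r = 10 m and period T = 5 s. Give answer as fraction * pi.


Given: radius r = 10 m, period T = 5 s
Using v = 2*pi*r / T
v = 2*pi*10 / 5
v = 20*pi / 5
v = 4*pi m/s

4*pi m/s


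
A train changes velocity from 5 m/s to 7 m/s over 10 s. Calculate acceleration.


Given: initial velocity v0 = 5 m/s, final velocity v = 7 m/s, time t = 10 s
Using a = (v - v0) / t
a = (7 - 5) / 10
a = 2 / 10
a = 1/5 m/s^2

1/5 m/s^2


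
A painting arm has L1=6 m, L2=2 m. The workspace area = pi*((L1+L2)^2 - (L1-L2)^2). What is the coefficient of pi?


Given: L1 = 6, L2 = 2
(L1+L2)^2 = (8)^2 = 64
(L1-L2)^2 = (4)^2 = 16
Difference = 64 - 16 = 48
This equals 4*L1*L2 = 4*6*2 = 48
Workspace area = 48*pi

48


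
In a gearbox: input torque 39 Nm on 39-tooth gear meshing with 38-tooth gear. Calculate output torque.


Given: N1 = 39, N2 = 38, T1 = 39 Nm
Using T2/T1 = N2/N1
T2 = T1 * N2 / N1
T2 = 39 * 38 / 39
T2 = 1482 / 39
T2 = 38 Nm

38 Nm


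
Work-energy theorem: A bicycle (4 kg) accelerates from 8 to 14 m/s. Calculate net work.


Given: m = 4 kg, v0 = 8 m/s, v = 14 m/s
Using W = (1/2)*m*(v^2 - v0^2)
v^2 = 14^2 = 196
v0^2 = 8^2 = 64
v^2 - v0^2 = 196 - 64 = 132
W = (1/2)*4*132 = 264 J

264 J


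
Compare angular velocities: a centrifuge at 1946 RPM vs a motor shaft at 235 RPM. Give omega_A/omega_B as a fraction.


Given: RPM_A = 1946, RPM_B = 235
omega = 2*pi*RPM/60, so omega_A/omega_B = RPM_A / RPM_B
omega_A/omega_B = 1946 / 235
omega_A/omega_B = 1946/235

1946/235


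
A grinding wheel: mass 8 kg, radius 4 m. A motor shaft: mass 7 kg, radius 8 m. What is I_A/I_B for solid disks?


Given: M1=8 kg, R1=4 m, M2=7 kg, R2=8 m
For a disk: I = (1/2)*M*R^2, so I_A/I_B = (M1*R1^2)/(M2*R2^2)
M1*R1^2 = 8*16 = 128
M2*R2^2 = 7*64 = 448
I_A/I_B = 128/448 = 2/7

2/7


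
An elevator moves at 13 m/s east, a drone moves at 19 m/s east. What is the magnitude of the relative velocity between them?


Given: v_A = 13 m/s east, v_B = 19 m/s east
Both move in the same direction; relative speed = |v_A - v_B|
|13 - 19| = |-6|
= 6 m/s

6 m/s


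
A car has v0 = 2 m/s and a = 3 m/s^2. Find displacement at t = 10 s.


Given: v0 = 2 m/s, a = 3 m/s^2, t = 10 s
Using s = v0*t + (1/2)*a*t^2
s = 2*10 + (1/2)*3*10^2
s = 20 + (1/2)*300
s = 20 + 150
s = 170

170 m


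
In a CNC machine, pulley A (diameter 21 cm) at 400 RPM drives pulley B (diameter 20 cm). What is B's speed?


Given: D1 = 21 cm, w1 = 400 RPM, D2 = 20 cm
Using D1*w1 = D2*w2
w2 = D1*w1 / D2
w2 = 21*400 / 20
w2 = 8400 / 20
w2 = 420 RPM

420 RPM


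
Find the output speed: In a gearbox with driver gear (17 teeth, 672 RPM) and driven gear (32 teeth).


Given: N1 = 17 teeth, w1 = 672 RPM, N2 = 32 teeth
Using N1*w1 = N2*w2
w2 = N1*w1 / N2
w2 = 17*672 / 32
w2 = 11424 / 32
w2 = 357 RPM

357 RPM


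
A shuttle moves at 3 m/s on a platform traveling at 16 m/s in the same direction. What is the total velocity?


Given: object velocity = 3 m/s, platform velocity = 16 m/s (same direction)
Using classical velocity addition: v_total = v_object + v_platform
v_total = 3 + 16
v_total = 19 m/s

19 m/s


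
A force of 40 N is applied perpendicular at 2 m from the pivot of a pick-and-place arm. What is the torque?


Given: F = 40 N, r = 2 m, angle = 90 deg (perpendicular)
Using tau = F * r * sin(90)
sin(90) = 1
tau = 40 * 2 * 1
tau = 80 Nm

80 Nm


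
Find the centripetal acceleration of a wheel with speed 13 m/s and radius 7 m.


Given: v = 13 m/s, r = 7 m
Using a_c = v^2 / r
a_c = 13^2 / 7
a_c = 169 / 7
a_c = 169/7 m/s^2

169/7 m/s^2


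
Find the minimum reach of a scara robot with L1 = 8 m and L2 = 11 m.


Given: L1 = 8 m, L2 = 11 m
For a 2-link planar arm, min reach = |L1 - L2| (second link folded back)
Min reach = |8 - 11|
Min reach = 3 m

3 m


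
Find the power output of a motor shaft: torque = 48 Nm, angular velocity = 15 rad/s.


Given: tau = 48 Nm, omega = 15 rad/s
Using P = tau * omega
P = 48 * 15
P = 720 W

720 W


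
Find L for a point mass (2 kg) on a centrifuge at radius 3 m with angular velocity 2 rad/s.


Given: m = 2 kg, r = 3 m, omega = 2 rad/s
For a point mass: I = m*r^2
I = 2*3^2 = 2*9 = 18
L = I*omega = 18*2
L = 36 kg*m^2/s

36 kg*m^2/s


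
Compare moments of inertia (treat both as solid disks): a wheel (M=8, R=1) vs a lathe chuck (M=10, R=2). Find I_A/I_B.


Given: M1=8 kg, R1=1 m, M2=10 kg, R2=2 m
For a disk: I = (1/2)*M*R^2, so I_A/I_B = (M1*R1^2)/(M2*R2^2)
M1*R1^2 = 8*1 = 8
M2*R2^2 = 10*4 = 40
I_A/I_B = 8/40 = 1/5

1/5


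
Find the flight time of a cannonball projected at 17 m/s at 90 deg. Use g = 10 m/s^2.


Given: v0 = 17 m/s, theta = 90 deg, g = 10 m/s^2
sin(90) = 1
Using T = 2*v0*sin(theta) / g
T = 2*17*1 / 10
T = 34 / 10
T = 17/5 s

17/5 s


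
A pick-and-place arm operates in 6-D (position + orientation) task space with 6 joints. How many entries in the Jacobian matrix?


Given: task space dimension = 6, joints = 6
Jacobian is a 6 x 6 matrix
Total entries = rows * columns
Total = 6 * 6
Total = 36

36


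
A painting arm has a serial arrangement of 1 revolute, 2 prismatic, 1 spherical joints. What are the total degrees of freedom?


Given: serial robot with 1 revolute, 2 prismatic, 1 spherical joints
DOF contribution per joint type: revolute=1, prismatic=1, spherical=3, fixed=0
DOF = 1*1 + 2*1 + 1*3
DOF = 6

6


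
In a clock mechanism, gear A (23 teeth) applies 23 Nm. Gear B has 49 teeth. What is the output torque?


Given: N1 = 23, N2 = 49, T1 = 23 Nm
Using T2/T1 = N2/N1
T2 = T1 * N2 / N1
T2 = 23 * 49 / 23
T2 = 1127 / 23
T2 = 49 Nm

49 Nm


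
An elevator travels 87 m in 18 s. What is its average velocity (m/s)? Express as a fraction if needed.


Given: distance d = 87 m, time t = 18 s
Using v = d / t
v = 87 / 18
v = 29/6 m/s

29/6 m/s


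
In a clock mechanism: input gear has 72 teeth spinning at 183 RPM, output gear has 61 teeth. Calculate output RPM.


Given: N1 = 72 teeth, w1 = 183 RPM, N2 = 61 teeth
Using N1*w1 = N2*w2
w2 = N1*w1 / N2
w2 = 72*183 / 61
w2 = 13176 / 61
w2 = 216 RPM

216 RPM


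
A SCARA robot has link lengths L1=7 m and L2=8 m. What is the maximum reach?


Given: L1 = 7 m, L2 = 8 m
For a 2-link planar arm, max reach = L1 + L2 (fully extended)
Max reach = 7 + 8
Max reach = 15 m

15 m


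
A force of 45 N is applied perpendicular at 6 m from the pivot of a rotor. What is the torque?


Given: F = 45 N, r = 6 m, angle = 90 deg (perpendicular)
Using tau = F * r * sin(90)
sin(90) = 1
tau = 45 * 6 * 1
tau = 270 Nm

270 Nm


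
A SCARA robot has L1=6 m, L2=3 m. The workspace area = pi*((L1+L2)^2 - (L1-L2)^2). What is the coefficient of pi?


Given: L1 = 6, L2 = 3
(L1+L2)^2 = (9)^2 = 81
(L1-L2)^2 = (3)^2 = 9
Difference = 81 - 9 = 72
This equals 4*L1*L2 = 4*6*3 = 72
Workspace area = 72*pi

72


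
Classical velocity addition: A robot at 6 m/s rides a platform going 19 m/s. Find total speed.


Given: object velocity = 6 m/s, platform velocity = 19 m/s (same direction)
Using classical velocity addition: v_total = v_object + v_platform
v_total = 6 + 19
v_total = 25 m/s

25 m/s


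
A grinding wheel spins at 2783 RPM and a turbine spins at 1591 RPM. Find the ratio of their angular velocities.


Given: RPM_A = 2783, RPM_B = 1591
omega = 2*pi*RPM/60, so omega_A/omega_B = RPM_A / RPM_B
omega_A/omega_B = 2783 / 1591
omega_A/omega_B = 2783/1591

2783/1591


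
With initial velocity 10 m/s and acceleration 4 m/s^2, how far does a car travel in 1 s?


Given: v0 = 10 m/s, a = 4 m/s^2, t = 1 s
Using s = v0*t + (1/2)*a*t^2
s = 10*1 + (1/2)*4*1^2
s = 10 + (1/2)*4
s = 10 + 2
s = 12

12 m


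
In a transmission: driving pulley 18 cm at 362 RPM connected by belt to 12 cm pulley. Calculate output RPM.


Given: D1 = 18 cm, w1 = 362 RPM, D2 = 12 cm
Using D1*w1 = D2*w2
w2 = D1*w1 / D2
w2 = 18*362 / 12
w2 = 6516 / 12
w2 = 543 RPM

543 RPM


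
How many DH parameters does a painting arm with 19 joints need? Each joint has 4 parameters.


Given: 19 joints, 4 DH parameters per joint (d, theta, a, alpha)
Total DH parameters = number_of_joints * 4
Total = 19 * 4
Total = 76

76


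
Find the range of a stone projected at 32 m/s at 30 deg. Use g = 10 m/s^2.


Given: v0 = 32 m/s, theta = 30 deg, g = 10 m/s^2
sin(2*30) = sin(60) = sqrt(3)/2
Using R = v0^2 * sin(2*theta) / g
R = 32^2 * (sqrt(3)/2) / 10
R = 1024 * sqrt(3) / 20
R = 256/5*sqrt(3) m

256/5*sqrt(3) m


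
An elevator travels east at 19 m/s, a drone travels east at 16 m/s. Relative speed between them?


Given: v_A = 19 m/s east, v_B = 16 m/s east
Both move in the same direction; relative speed = |v_A - v_B|
|19 - 16| = |3|
= 3 m/s

3 m/s


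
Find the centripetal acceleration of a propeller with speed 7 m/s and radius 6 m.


Given: v = 7 m/s, r = 6 m
Using a_c = v^2 / r
a_c = 7^2 / 6
a_c = 49 / 6
a_c = 49/6 m/s^2

49/6 m/s^2


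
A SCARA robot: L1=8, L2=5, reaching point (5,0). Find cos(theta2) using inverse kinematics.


Given: L1 = 8, L2 = 5, target (x, y) = (5, 0)
Using cos(theta2) = (x^2 + y^2 - L1^2 - L2^2) / (2*L1*L2)
x^2 + y^2 = 5^2 + 0 = 25
L1^2 + L2^2 = 64 + 25 = 89
Numerator = 25 - 89 = -64
Denominator = 2*8*5 = 80
cos(theta2) = -64/80 = -4/5

-4/5


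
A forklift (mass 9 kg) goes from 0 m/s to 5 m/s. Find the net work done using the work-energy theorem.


Given: m = 9 kg, v0 = 0 m/s, v = 5 m/s
Using W = (1/2)*m*(v^2 - v0^2)
v^2 = 5^2 = 25
v0^2 = 0^2 = 0
v^2 - v0^2 = 25 - 0 = 25
W = (1/2)*9*25 = 225/2 J

225/2 J


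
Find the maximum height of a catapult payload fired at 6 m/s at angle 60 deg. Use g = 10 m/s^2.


Given: v0 = 6 m/s, theta = 60 deg, g = 10 m/s^2
sin^2(60) = 3/4
Using H = v0^2 * sin^2(theta) / (2*g)
H = 6^2 * 3/4 / (2*10)
H = 36 * 3/4 / 20
H = 27 / 20
H = 27/20 m

27/20 m


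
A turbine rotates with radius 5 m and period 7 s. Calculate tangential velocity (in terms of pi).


Given: radius r = 5 m, period T = 7 s
Using v = 2*pi*r / T
v = 2*pi*5 / 7
v = 10*pi / 7
v = 10/7*pi m/s

10/7*pi m/s


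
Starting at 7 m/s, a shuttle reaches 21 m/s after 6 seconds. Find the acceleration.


Given: initial velocity v0 = 7 m/s, final velocity v = 21 m/s, time t = 6 s
Using a = (v - v0) / t
a = (21 - 7) / 6
a = 14 / 6
a = 7/3 m/s^2

7/3 m/s^2


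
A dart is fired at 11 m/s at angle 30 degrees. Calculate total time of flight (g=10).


Given: v0 = 11 m/s, theta = 30 deg, g = 10 m/s^2
sin(30) = 1/2
Using T = 2*v0*sin(theta) / g
T = 2*11*1/2 / 10
T = 11 / 10
T = 11/10 s

11/10 s


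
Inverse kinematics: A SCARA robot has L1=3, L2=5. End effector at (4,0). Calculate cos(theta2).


Given: L1 = 3, L2 = 5, target (x, y) = (4, 0)
Using cos(theta2) = (x^2 + y^2 - L1^2 - L2^2) / (2*L1*L2)
x^2 + y^2 = 4^2 + 0 = 16
L1^2 + L2^2 = 9 + 25 = 34
Numerator = 16 - 34 = -18
Denominator = 2*3*5 = 30
cos(theta2) = -18/30 = -3/5

-3/5


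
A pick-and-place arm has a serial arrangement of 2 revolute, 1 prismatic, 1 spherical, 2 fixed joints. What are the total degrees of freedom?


Given: serial robot with 2 revolute, 1 prismatic, 1 spherical, 2 fixed joints
DOF contribution per joint type: revolute=1, prismatic=1, spherical=3, fixed=0
DOF = 2*1 + 1*1 + 1*3 + 2*0
DOF = 6

6


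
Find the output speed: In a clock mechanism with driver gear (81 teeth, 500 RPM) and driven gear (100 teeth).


Given: N1 = 81 teeth, w1 = 500 RPM, N2 = 100 teeth
Using N1*w1 = N2*w2
w2 = N1*w1 / N2
w2 = 81*500 / 100
w2 = 40500 / 100
w2 = 405 RPM

405 RPM


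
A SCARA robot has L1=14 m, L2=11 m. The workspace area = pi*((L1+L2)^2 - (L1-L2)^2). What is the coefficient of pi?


Given: L1 = 14, L2 = 11
(L1+L2)^2 = (25)^2 = 625
(L1-L2)^2 = (3)^2 = 9
Difference = 625 - 9 = 616
This equals 4*L1*L2 = 4*14*11 = 616
Workspace area = 616*pi

616


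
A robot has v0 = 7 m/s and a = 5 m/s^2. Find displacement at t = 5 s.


Given: v0 = 7 m/s, a = 5 m/s^2, t = 5 s
Using s = v0*t + (1/2)*a*t^2
s = 7*5 + (1/2)*5*5^2
s = 35 + (1/2)*125
s = 35 + 125/2
s = 195/2

195/2 m


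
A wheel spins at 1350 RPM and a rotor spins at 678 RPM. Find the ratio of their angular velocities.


Given: RPM_A = 1350, RPM_B = 678
omega = 2*pi*RPM/60, so omega_A/omega_B = RPM_A / RPM_B
omega_A/omega_B = 1350 / 678
omega_A/omega_B = 225/113

225/113


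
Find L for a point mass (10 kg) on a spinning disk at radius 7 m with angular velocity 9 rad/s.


Given: m = 10 kg, r = 7 m, omega = 9 rad/s
For a point mass: I = m*r^2
I = 10*7^2 = 10*49 = 490
L = I*omega = 490*9
L = 4410 kg*m^2/s

4410 kg*m^2/s


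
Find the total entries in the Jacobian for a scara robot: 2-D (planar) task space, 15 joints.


Given: task space dimension = 2, joints = 15
Jacobian is a 2 x 15 matrix
Total entries = rows * columns
Total = 2 * 15
Total = 30

30


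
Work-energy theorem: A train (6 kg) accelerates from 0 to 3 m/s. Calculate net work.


Given: m = 6 kg, v0 = 0 m/s, v = 3 m/s
Using W = (1/2)*m*(v^2 - v0^2)
v^2 = 3^2 = 9
v0^2 = 0^2 = 0
v^2 - v0^2 = 9 - 0 = 9
W = (1/2)*6*9 = 27 J

27 J


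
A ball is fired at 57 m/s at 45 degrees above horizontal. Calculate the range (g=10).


Given: v0 = 57 m/s, theta = 45 deg, g = 10 m/s^2
sin(2*45) = sin(90) = 1
Using R = v0^2 * sin(2*theta) / g
R = 57^2 * 1 / 10
R = 3249 / 10
R = 3249/10 m

3249/10 m


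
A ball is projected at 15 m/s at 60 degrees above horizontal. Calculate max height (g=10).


Given: v0 = 15 m/s, theta = 60 deg, g = 10 m/s^2
sin^2(60) = 3/4
Using H = v0^2 * sin^2(theta) / (2*g)
H = 15^2 * 3/4 / (2*10)
H = 225 * 3/4 / 20
H = 675/4 / 20
H = 135/16 m

135/16 m


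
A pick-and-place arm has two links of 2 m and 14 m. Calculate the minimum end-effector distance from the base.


Given: L1 = 2 m, L2 = 14 m
For a 2-link planar arm, min reach = |L1 - L2| (second link folded back)
Min reach = |2 - 14|
Min reach = 12 m

12 m


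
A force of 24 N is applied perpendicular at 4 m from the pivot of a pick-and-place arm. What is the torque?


Given: F = 24 N, r = 4 m, angle = 90 deg (perpendicular)
Using tau = F * r * sin(90)
sin(90) = 1
tau = 24 * 4 * 1
tau = 96 Nm

96 Nm


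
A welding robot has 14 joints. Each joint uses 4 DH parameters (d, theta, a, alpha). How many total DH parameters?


Given: 14 joints, 4 DH parameters per joint (d, theta, a, alpha)
Total DH parameters = number_of_joints * 4
Total = 14 * 4
Total = 56

56


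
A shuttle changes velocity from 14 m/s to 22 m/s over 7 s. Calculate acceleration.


Given: initial velocity v0 = 14 m/s, final velocity v = 22 m/s, time t = 7 s
Using a = (v - v0) / t
a = (22 - 14) / 7
a = 8 / 7
a = 8/7 m/s^2

8/7 m/s^2


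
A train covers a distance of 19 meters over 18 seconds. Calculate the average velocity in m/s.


Given: distance d = 19 m, time t = 18 s
Using v = d / t
v = 19 / 18
v = 19/18 m/s

19/18 m/s


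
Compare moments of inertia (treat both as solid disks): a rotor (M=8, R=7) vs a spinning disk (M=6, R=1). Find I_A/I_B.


Given: M1=8 kg, R1=7 m, M2=6 kg, R2=1 m
For a disk: I = (1/2)*M*R^2, so I_A/I_B = (M1*R1^2)/(M2*R2^2)
M1*R1^2 = 8*49 = 392
M2*R2^2 = 6*1 = 6
I_A/I_B = 392/6 = 196/3

196/3


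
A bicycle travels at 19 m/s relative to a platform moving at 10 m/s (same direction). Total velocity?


Given: object velocity = 19 m/s, platform velocity = 10 m/s (same direction)
Using classical velocity addition: v_total = v_object + v_platform
v_total = 19 + 10
v_total = 29 m/s

29 m/s


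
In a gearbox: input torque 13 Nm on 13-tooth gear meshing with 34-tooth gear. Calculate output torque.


Given: N1 = 13, N2 = 34, T1 = 13 Nm
Using T2/T1 = N2/N1
T2 = T1 * N2 / N1
T2 = 13 * 34 / 13
T2 = 442 / 13
T2 = 34 Nm

34 Nm


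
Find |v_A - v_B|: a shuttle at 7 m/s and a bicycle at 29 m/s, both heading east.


Given: v_A = 7 m/s east, v_B = 29 m/s east
Both move in the same direction; relative speed = |v_A - v_B|
|7 - 29| = |-22|
= 22 m/s

22 m/s


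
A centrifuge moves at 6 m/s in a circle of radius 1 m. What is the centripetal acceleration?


Given: v = 6 m/s, r = 1 m
Using a_c = v^2 / r
a_c = 6^2 / 1
a_c = 36 / 1
a_c = 36 m/s^2

36 m/s^2


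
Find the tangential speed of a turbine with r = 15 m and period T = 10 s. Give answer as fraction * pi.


Given: radius r = 15 m, period T = 10 s
Using v = 2*pi*r / T
v = 2*pi*15 / 10
v = 30*pi / 10
v = 3*pi m/s

3*pi m/s


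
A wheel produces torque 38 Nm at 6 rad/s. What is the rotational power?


Given: tau = 38 Nm, omega = 6 rad/s
Using P = tau * omega
P = 38 * 6
P = 228 W

228 W


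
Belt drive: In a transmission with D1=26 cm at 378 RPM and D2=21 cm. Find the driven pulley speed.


Given: D1 = 26 cm, w1 = 378 RPM, D2 = 21 cm
Using D1*w1 = D2*w2
w2 = D1*w1 / D2
w2 = 26*378 / 21
w2 = 9828 / 21
w2 = 468 RPM

468 RPM


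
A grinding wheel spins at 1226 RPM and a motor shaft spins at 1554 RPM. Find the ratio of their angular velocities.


Given: RPM_A = 1226, RPM_B = 1554
omega = 2*pi*RPM/60, so omega_A/omega_B = RPM_A / RPM_B
omega_A/omega_B = 1226 / 1554
omega_A/omega_B = 613/777

613/777


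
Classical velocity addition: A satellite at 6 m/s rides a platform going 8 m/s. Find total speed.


Given: object velocity = 6 m/s, platform velocity = 8 m/s (same direction)
Using classical velocity addition: v_total = v_object + v_platform
v_total = 6 + 8
v_total = 14 m/s

14 m/s


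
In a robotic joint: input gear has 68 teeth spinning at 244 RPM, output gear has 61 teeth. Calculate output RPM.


Given: N1 = 68 teeth, w1 = 244 RPM, N2 = 61 teeth
Using N1*w1 = N2*w2
w2 = N1*w1 / N2
w2 = 68*244 / 61
w2 = 16592 / 61
w2 = 272 RPM

272 RPM


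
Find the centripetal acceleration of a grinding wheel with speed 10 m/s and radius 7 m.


Given: v = 10 m/s, r = 7 m
Using a_c = v^2 / r
a_c = 10^2 / 7
a_c = 100 / 7
a_c = 100/7 m/s^2

100/7 m/s^2


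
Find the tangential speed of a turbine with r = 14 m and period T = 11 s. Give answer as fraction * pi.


Given: radius r = 14 m, period T = 11 s
Using v = 2*pi*r / T
v = 2*pi*14 / 11
v = 28*pi / 11
v = 28/11*pi m/s

28/11*pi m/s


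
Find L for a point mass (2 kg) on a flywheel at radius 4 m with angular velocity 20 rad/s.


Given: m = 2 kg, r = 4 m, omega = 20 rad/s
For a point mass: I = m*r^2
I = 2*4^2 = 2*16 = 32
L = I*omega = 32*20
L = 640 kg*m^2/s

640 kg*m^2/s


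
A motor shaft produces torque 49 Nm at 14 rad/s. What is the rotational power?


Given: tau = 49 Nm, omega = 14 rad/s
Using P = tau * omega
P = 49 * 14
P = 686 W

686 W


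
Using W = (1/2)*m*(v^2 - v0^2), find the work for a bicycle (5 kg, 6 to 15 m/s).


Given: m = 5 kg, v0 = 6 m/s, v = 15 m/s
Using W = (1/2)*m*(v^2 - v0^2)
v^2 = 15^2 = 225
v0^2 = 6^2 = 36
v^2 - v0^2 = 225 - 36 = 189
W = (1/2)*5*189 = 945/2 J

945/2 J


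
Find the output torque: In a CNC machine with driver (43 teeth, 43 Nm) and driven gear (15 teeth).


Given: N1 = 43, N2 = 15, T1 = 43 Nm
Using T2/T1 = N2/N1
T2 = T1 * N2 / N1
T2 = 43 * 15 / 43
T2 = 645 / 43
T2 = 15 Nm

15 Nm


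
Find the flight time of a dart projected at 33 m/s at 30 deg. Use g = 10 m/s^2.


Given: v0 = 33 m/s, theta = 30 deg, g = 10 m/s^2
sin(30) = 1/2
Using T = 2*v0*sin(theta) / g
T = 2*33*1/2 / 10
T = 33 / 10
T = 33/10 s

33/10 s


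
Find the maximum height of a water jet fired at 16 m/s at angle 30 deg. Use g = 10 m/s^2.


Given: v0 = 16 m/s, theta = 30 deg, g = 10 m/s^2
sin^2(30) = 1/4
Using H = v0^2 * sin^2(theta) / (2*g)
H = 16^2 * 1/4 / (2*10)
H = 256 * 1/4 / 20
H = 64 / 20
H = 16/5 m

16/5 m


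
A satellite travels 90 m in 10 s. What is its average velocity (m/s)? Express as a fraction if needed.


Given: distance d = 90 m, time t = 10 s
Using v = d / t
v = 90 / 10
v = 9 m/s

9 m/s


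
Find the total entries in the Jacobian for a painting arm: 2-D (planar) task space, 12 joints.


Given: task space dimension = 2, joints = 12
Jacobian is a 2 x 12 matrix
Total entries = rows * columns
Total = 2 * 12
Total = 24

24


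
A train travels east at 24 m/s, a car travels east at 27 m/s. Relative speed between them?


Given: v_A = 24 m/s east, v_B = 27 m/s east
Both move in the same direction; relative speed = |v_A - v_B|
|24 - 27| = |-3|
= 3 m/s

3 m/s


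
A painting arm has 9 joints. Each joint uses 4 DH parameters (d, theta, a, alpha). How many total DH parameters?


Given: 9 joints, 4 DH parameters per joint (d, theta, a, alpha)
Total DH parameters = number_of_joints * 4
Total = 9 * 4
Total = 36

36


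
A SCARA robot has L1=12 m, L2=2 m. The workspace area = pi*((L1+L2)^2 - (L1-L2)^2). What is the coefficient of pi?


Given: L1 = 12, L2 = 2
(L1+L2)^2 = (14)^2 = 196
(L1-L2)^2 = (10)^2 = 100
Difference = 196 - 100 = 96
This equals 4*L1*L2 = 4*12*2 = 96
Workspace area = 96*pi

96


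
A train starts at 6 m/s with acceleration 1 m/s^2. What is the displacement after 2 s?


Given: v0 = 6 m/s, a = 1 m/s^2, t = 2 s
Using s = v0*t + (1/2)*a*t^2
s = 6*2 + (1/2)*1*2^2
s = 12 + (1/2)*4
s = 12 + 2
s = 14

14 m


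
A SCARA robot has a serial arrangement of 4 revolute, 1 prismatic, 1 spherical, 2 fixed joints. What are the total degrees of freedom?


Given: serial robot with 4 revolute, 1 prismatic, 1 spherical, 2 fixed joints
DOF contribution per joint type: revolute=1, prismatic=1, spherical=3, fixed=0
DOF = 4*1 + 1*1 + 1*3 + 2*0
DOF = 8

8


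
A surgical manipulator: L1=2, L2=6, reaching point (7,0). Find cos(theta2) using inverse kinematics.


Given: L1 = 2, L2 = 6, target (x, y) = (7, 0)
Using cos(theta2) = (x^2 + y^2 - L1^2 - L2^2) / (2*L1*L2)
x^2 + y^2 = 7^2 + 0 = 49
L1^2 + L2^2 = 4 + 36 = 40
Numerator = 49 - 40 = 9
Denominator = 2*2*6 = 24
cos(theta2) = 9/24 = 3/8

3/8


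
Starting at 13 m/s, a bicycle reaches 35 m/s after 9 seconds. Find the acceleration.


Given: initial velocity v0 = 13 m/s, final velocity v = 35 m/s, time t = 9 s
Using a = (v - v0) / t
a = (35 - 13) / 9
a = 22 / 9
a = 22/9 m/s^2

22/9 m/s^2


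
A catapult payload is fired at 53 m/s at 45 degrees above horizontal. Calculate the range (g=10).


Given: v0 = 53 m/s, theta = 45 deg, g = 10 m/s^2
sin(2*45) = sin(90) = 1
Using R = v0^2 * sin(2*theta) / g
R = 53^2 * 1 / 10
R = 2809 / 10
R = 2809/10 m

2809/10 m


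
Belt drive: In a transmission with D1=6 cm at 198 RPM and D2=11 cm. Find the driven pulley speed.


Given: D1 = 6 cm, w1 = 198 RPM, D2 = 11 cm
Using D1*w1 = D2*w2
w2 = D1*w1 / D2
w2 = 6*198 / 11
w2 = 1188 / 11
w2 = 108 RPM

108 RPM


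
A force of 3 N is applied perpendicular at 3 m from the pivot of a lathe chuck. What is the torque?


Given: F = 3 N, r = 3 m, angle = 90 deg (perpendicular)
Using tau = F * r * sin(90)
sin(90) = 1
tau = 3 * 3 * 1
tau = 9 Nm

9 Nm


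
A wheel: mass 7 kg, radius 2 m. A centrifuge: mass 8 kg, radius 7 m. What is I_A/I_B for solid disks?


Given: M1=7 kg, R1=2 m, M2=8 kg, R2=7 m
For a disk: I = (1/2)*M*R^2, so I_A/I_B = (M1*R1^2)/(M2*R2^2)
M1*R1^2 = 7*4 = 28
M2*R2^2 = 8*49 = 392
I_A/I_B = 28/392 = 1/14

1/14


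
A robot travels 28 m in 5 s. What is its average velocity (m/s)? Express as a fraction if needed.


Given: distance d = 28 m, time t = 5 s
Using v = d / t
v = 28 / 5
v = 28/5 m/s

28/5 m/s


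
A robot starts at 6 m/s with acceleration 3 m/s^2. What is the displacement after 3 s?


Given: v0 = 6 m/s, a = 3 m/s^2, t = 3 s
Using s = v0*t + (1/2)*a*t^2
s = 6*3 + (1/2)*3*3^2
s = 18 + (1/2)*27
s = 18 + 27/2
s = 63/2

63/2 m


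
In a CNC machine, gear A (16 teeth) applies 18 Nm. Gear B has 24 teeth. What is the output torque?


Given: N1 = 16, N2 = 24, T1 = 18 Nm
Using T2/T1 = N2/N1
T2 = T1 * N2 / N1
T2 = 18 * 24 / 16
T2 = 432 / 16
T2 = 27 Nm

27 Nm


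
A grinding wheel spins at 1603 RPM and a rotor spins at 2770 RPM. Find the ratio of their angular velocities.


Given: RPM_A = 1603, RPM_B = 2770
omega = 2*pi*RPM/60, so omega_A/omega_B = RPM_A / RPM_B
omega_A/omega_B = 1603 / 2770
omega_A/omega_B = 1603/2770

1603/2770


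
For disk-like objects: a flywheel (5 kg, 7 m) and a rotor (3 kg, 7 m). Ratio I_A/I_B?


Given: M1=5 kg, R1=7 m, M2=3 kg, R2=7 m
For a disk: I = (1/2)*M*R^2, so I_A/I_B = (M1*R1^2)/(M2*R2^2)
M1*R1^2 = 5*49 = 245
M2*R2^2 = 3*49 = 147
I_A/I_B = 245/147 = 5/3

5/3


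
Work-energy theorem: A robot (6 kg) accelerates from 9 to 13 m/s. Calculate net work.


Given: m = 6 kg, v0 = 9 m/s, v = 13 m/s
Using W = (1/2)*m*(v^2 - v0^2)
v^2 = 13^2 = 169
v0^2 = 9^2 = 81
v^2 - v0^2 = 169 - 81 = 88
W = (1/2)*6*88 = 264 J

264 J


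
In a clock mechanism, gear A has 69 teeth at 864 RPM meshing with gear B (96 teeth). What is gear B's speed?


Given: N1 = 69 teeth, w1 = 864 RPM, N2 = 96 teeth
Using N1*w1 = N2*w2
w2 = N1*w1 / N2
w2 = 69*864 / 96
w2 = 59616 / 96
w2 = 621 RPM

621 RPM


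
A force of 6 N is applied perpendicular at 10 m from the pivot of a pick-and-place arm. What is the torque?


Given: F = 6 N, r = 10 m, angle = 90 deg (perpendicular)
Using tau = F * r * sin(90)
sin(90) = 1
tau = 6 * 10 * 1
tau = 60 Nm

60 Nm


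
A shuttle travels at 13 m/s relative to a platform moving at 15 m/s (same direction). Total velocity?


Given: object velocity = 13 m/s, platform velocity = 15 m/s (same direction)
Using classical velocity addition: v_total = v_object + v_platform
v_total = 13 + 15
v_total = 28 m/s

28 m/s


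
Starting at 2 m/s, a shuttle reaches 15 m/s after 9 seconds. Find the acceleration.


Given: initial velocity v0 = 2 m/s, final velocity v = 15 m/s, time t = 9 s
Using a = (v - v0) / t
a = (15 - 2) / 9
a = 13 / 9
a = 13/9 m/s^2

13/9 m/s^2


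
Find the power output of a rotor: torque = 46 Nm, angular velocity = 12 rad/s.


Given: tau = 46 Nm, omega = 12 rad/s
Using P = tau * omega
P = 46 * 12
P = 552 W

552 W


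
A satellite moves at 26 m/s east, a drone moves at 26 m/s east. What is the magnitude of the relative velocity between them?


Given: v_A = 26 m/s east, v_B = 26 m/s east
Both move in the same direction; relative speed = |v_A - v_B|
|26 - 26| = |0|
= 0 m/s

0 m/s


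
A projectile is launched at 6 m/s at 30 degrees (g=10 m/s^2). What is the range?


Given: v0 = 6 m/s, theta = 30 deg, g = 10 m/s^2
sin(2*30) = sin(60) = sqrt(3)/2
Using R = v0^2 * sin(2*theta) / g
R = 6^2 * (sqrt(3)/2) / 10
R = 36 * sqrt(3) / 20
R = 9/5*sqrt(3) m

9/5*sqrt(3) m


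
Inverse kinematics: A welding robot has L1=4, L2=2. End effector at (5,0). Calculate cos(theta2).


Given: L1 = 4, L2 = 2, target (x, y) = (5, 0)
Using cos(theta2) = (x^2 + y^2 - L1^2 - L2^2) / (2*L1*L2)
x^2 + y^2 = 5^2 + 0 = 25
L1^2 + L2^2 = 16 + 4 = 20
Numerator = 25 - 20 = 5
Denominator = 2*4*2 = 16
cos(theta2) = 5/16 = 5/16

5/16


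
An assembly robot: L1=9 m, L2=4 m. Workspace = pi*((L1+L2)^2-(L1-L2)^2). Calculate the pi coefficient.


Given: L1 = 9, L2 = 4
(L1+L2)^2 = (13)^2 = 169
(L1-L2)^2 = (5)^2 = 25
Difference = 169 - 25 = 144
This equals 4*L1*L2 = 4*9*4 = 144
Workspace area = 144*pi

144


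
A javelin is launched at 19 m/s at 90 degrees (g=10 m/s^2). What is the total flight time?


Given: v0 = 19 m/s, theta = 90 deg, g = 10 m/s^2
sin(90) = 1
Using T = 2*v0*sin(theta) / g
T = 2*19*1 / 10
T = 38 / 10
T = 19/5 s

19/5 s


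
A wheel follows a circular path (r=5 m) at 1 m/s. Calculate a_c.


Given: v = 1 m/s, r = 5 m
Using a_c = v^2 / r
a_c = 1^2 / 5
a_c = 1 / 5
a_c = 1/5 m/s^2

1/5 m/s^2


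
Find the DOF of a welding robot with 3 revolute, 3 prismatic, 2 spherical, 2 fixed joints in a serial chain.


Given: serial robot with 3 revolute, 3 prismatic, 2 spherical, 2 fixed joints
DOF contribution per joint type: revolute=1, prismatic=1, spherical=3, fixed=0
DOF = 3*1 + 3*1 + 2*3 + 2*0
DOF = 12

12


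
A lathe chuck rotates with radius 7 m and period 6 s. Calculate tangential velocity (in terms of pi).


Given: radius r = 7 m, period T = 6 s
Using v = 2*pi*r / T
v = 2*pi*7 / 6
v = 14*pi / 6
v = 7/3*pi m/s

7/3*pi m/s


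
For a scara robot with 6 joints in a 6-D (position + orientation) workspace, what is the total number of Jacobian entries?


Given: task space dimension = 6, joints = 6
Jacobian is a 6 x 6 matrix
Total entries = rows * columns
Total = 6 * 6
Total = 36

36


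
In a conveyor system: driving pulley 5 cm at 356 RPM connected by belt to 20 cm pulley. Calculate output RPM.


Given: D1 = 5 cm, w1 = 356 RPM, D2 = 20 cm
Using D1*w1 = D2*w2
w2 = D1*w1 / D2
w2 = 5*356 / 20
w2 = 1780 / 20
w2 = 89 RPM

89 RPM


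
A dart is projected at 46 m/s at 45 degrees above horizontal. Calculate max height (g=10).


Given: v0 = 46 m/s, theta = 45 deg, g = 10 m/s^2
sin^2(45) = 1/2
Using H = v0^2 * sin^2(theta) / (2*g)
H = 46^2 * 1/2 / (2*10)
H = 2116 * 1/2 / 20
H = 1058 / 20
H = 529/10 m

529/10 m


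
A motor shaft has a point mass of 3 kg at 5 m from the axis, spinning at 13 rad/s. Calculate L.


Given: m = 3 kg, r = 5 m, omega = 13 rad/s
For a point mass: I = m*r^2
I = 3*5^2 = 3*25 = 75
L = I*omega = 75*13
L = 975 kg*m^2/s

975 kg*m^2/s


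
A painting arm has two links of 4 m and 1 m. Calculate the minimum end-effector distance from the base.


Given: L1 = 4 m, L2 = 1 m
For a 2-link planar arm, min reach = |L1 - L2| (second link folded back)
Min reach = |4 - 1|
Min reach = 3 m

3 m


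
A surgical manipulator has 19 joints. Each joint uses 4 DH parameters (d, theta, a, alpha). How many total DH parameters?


Given: 19 joints, 4 DH parameters per joint (d, theta, a, alpha)
Total DH parameters = number_of_joints * 4
Total = 19 * 4
Total = 76

76


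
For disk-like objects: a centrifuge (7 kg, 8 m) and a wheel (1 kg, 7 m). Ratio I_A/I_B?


Given: M1=7 kg, R1=8 m, M2=1 kg, R2=7 m
For a disk: I = (1/2)*M*R^2, so I_A/I_B = (M1*R1^2)/(M2*R2^2)
M1*R1^2 = 7*64 = 448
M2*R2^2 = 1*49 = 49
I_A/I_B = 448/49 = 64/7

64/7


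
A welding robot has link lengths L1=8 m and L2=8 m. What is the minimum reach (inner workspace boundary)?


Given: L1 = 8 m, L2 = 8 m
For a 2-link planar arm, min reach = |L1 - L2| (second link folded back)
Min reach = |8 - 8|
Min reach = 0 m

0 m


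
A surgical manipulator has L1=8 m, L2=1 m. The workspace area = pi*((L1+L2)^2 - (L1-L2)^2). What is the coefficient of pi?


Given: L1 = 8, L2 = 1
(L1+L2)^2 = (9)^2 = 81
(L1-L2)^2 = (7)^2 = 49
Difference = 81 - 49 = 32
This equals 4*L1*L2 = 4*8*1 = 32
Workspace area = 32*pi

32


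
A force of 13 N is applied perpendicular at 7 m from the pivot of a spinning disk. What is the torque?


Given: F = 13 N, r = 7 m, angle = 90 deg (perpendicular)
Using tau = F * r * sin(90)
sin(90) = 1
tau = 13 * 7 * 1
tau = 91 Nm

91 Nm


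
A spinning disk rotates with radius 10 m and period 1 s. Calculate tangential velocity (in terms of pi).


Given: radius r = 10 m, period T = 1 s
Using v = 2*pi*r / T
v = 2*pi*10 / 1
v = 20*pi / 1
v = 20*pi m/s

20*pi m/s


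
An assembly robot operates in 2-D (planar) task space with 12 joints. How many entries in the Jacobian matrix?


Given: task space dimension = 2, joints = 12
Jacobian is a 2 x 12 matrix
Total entries = rows * columns
Total = 2 * 12
Total = 24

24


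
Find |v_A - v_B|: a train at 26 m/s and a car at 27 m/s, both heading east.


Given: v_A = 26 m/s east, v_B = 27 m/s east
Both move in the same direction; relative speed = |v_A - v_B|
|26 - 27| = |-1|
= 1 m/s

1 m/s


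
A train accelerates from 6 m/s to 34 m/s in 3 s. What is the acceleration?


Given: initial velocity v0 = 6 m/s, final velocity v = 34 m/s, time t = 3 s
Using a = (v - v0) / t
a = (34 - 6) / 3
a = 28 / 3
a = 28/3 m/s^2

28/3 m/s^2


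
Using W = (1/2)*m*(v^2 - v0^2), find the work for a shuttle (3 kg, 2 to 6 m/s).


Given: m = 3 kg, v0 = 2 m/s, v = 6 m/s
Using W = (1/2)*m*(v^2 - v0^2)
v^2 = 6^2 = 36
v0^2 = 2^2 = 4
v^2 - v0^2 = 36 - 4 = 32
W = (1/2)*3*32 = 48 J

48 J


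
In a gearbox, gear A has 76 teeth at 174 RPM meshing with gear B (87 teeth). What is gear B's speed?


Given: N1 = 76 teeth, w1 = 174 RPM, N2 = 87 teeth
Using N1*w1 = N2*w2
w2 = N1*w1 / N2
w2 = 76*174 / 87
w2 = 13224 / 87
w2 = 152 RPM

152 RPM


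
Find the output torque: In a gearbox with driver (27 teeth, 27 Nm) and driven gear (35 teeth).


Given: N1 = 27, N2 = 35, T1 = 27 Nm
Using T2/T1 = N2/N1
T2 = T1 * N2 / N1
T2 = 27 * 35 / 27
T2 = 945 / 27
T2 = 35 Nm

35 Nm


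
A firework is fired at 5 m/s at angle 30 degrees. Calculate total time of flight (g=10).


Given: v0 = 5 m/s, theta = 30 deg, g = 10 m/s^2
sin(30) = 1/2
Using T = 2*v0*sin(theta) / g
T = 2*5*1/2 / 10
T = 5 / 10
T = 1/2 s

1/2 s


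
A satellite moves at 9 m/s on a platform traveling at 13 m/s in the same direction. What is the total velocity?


Given: object velocity = 9 m/s, platform velocity = 13 m/s (same direction)
Using classical velocity addition: v_total = v_object + v_platform
v_total = 9 + 13
v_total = 22 m/s

22 m/s


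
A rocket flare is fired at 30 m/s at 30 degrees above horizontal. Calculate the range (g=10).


Given: v0 = 30 m/s, theta = 30 deg, g = 10 m/s^2
sin(2*30) = sin(60) = sqrt(3)/2
Using R = v0^2 * sin(2*theta) / g
R = 30^2 * (sqrt(3)/2) / 10
R = 900 * sqrt(3) / 20
R = 45*sqrt(3) m

45*sqrt(3) m


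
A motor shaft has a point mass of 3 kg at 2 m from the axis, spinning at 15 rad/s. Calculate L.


Given: m = 3 kg, r = 2 m, omega = 15 rad/s
For a point mass: I = m*r^2
I = 3*2^2 = 3*4 = 12
L = I*omega = 12*15
L = 180 kg*m^2/s

180 kg*m^2/s


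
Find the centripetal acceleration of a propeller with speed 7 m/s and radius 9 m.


Given: v = 7 m/s, r = 9 m
Using a_c = v^2 / r
a_c = 7^2 / 9
a_c = 49 / 9
a_c = 49/9 m/s^2

49/9 m/s^2


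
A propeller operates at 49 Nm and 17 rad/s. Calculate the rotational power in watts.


Given: tau = 49 Nm, omega = 17 rad/s
Using P = tau * omega
P = 49 * 17
P = 833 W

833 W


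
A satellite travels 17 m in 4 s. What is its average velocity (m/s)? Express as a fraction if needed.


Given: distance d = 17 m, time t = 4 s
Using v = d / t
v = 17 / 4
v = 17/4 m/s

17/4 m/s


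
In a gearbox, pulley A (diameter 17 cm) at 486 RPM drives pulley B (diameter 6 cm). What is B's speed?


Given: D1 = 17 cm, w1 = 486 RPM, D2 = 6 cm
Using D1*w1 = D2*w2
w2 = D1*w1 / D2
w2 = 17*486 / 6
w2 = 8262 / 6
w2 = 1377 RPM

1377 RPM


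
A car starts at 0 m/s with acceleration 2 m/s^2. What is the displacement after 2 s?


Given: v0 = 0 m/s, a = 2 m/s^2, t = 2 s
Using s = v0*t + (1/2)*a*t^2
s = 0*2 + (1/2)*2*2^2
s = 0 + (1/2)*8
s = 0 + 4
s = 4

4 m


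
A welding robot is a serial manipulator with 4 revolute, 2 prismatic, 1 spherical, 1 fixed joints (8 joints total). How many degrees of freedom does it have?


Given: serial robot with 4 revolute, 2 prismatic, 1 spherical, 1 fixed joints
DOF contribution per joint type: revolute=1, prismatic=1, spherical=3, fixed=0
DOF = 4*1 + 2*1 + 1*3 + 1*0
DOF = 9

9


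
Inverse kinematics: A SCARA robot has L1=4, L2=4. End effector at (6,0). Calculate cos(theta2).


Given: L1 = 4, L2 = 4, target (x, y) = (6, 0)
Using cos(theta2) = (x^2 + y^2 - L1^2 - L2^2) / (2*L1*L2)
x^2 + y^2 = 6^2 + 0 = 36
L1^2 + L2^2 = 16 + 16 = 32
Numerator = 36 - 32 = 4
Denominator = 2*4*4 = 32
cos(theta2) = 4/32 = 1/8

1/8


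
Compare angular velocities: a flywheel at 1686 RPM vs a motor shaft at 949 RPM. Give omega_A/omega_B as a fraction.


Given: RPM_A = 1686, RPM_B = 949
omega = 2*pi*RPM/60, so omega_A/omega_B = RPM_A / RPM_B
omega_A/omega_B = 1686 / 949
omega_A/omega_B = 1686/949

1686/949


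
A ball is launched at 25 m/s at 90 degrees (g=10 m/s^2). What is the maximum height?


Given: v0 = 25 m/s, theta = 90 deg, g = 10 m/s^2
sin^2(90) = 1
Using H = v0^2 * sin^2(theta) / (2*g)
H = 25^2 * 1 / (2*10)
H = 625 * 1 / 20
H = 625 / 20
H = 125/4 m

125/4 m


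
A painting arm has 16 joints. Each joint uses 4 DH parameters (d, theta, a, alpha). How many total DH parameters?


Given: 16 joints, 4 DH parameters per joint (d, theta, a, alpha)
Total DH parameters = number_of_joints * 4
Total = 16 * 4
Total = 64

64


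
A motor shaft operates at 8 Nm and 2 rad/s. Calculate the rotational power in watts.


Given: tau = 8 Nm, omega = 2 rad/s
Using P = tau * omega
P = 8 * 2
P = 16 W

16 W


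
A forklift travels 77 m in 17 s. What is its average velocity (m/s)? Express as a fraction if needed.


Given: distance d = 77 m, time t = 17 s
Using v = d / t
v = 77 / 17
v = 77/17 m/s

77/17 m/s


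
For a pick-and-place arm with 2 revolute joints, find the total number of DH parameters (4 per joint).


Given: 2 joints, 4 DH parameters per joint (d, theta, a, alpha)
Total DH parameters = number_of_joints * 4
Total = 2 * 4
Total = 8

8


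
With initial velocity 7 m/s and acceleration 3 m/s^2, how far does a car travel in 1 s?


Given: v0 = 7 m/s, a = 3 m/s^2, t = 1 s
Using s = v0*t + (1/2)*a*t^2
s = 7*1 + (1/2)*3*1^2
s = 7 + (1/2)*3
s = 7 + 3/2
s = 17/2

17/2 m


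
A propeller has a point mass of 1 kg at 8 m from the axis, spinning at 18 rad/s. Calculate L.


Given: m = 1 kg, r = 8 m, omega = 18 rad/s
For a point mass: I = m*r^2
I = 1*8^2 = 1*64 = 64
L = I*omega = 64*18
L = 1152 kg*m^2/s

1152 kg*m^2/s


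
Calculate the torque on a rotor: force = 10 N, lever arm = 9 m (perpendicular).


Given: F = 10 N, r = 9 m, angle = 90 deg (perpendicular)
Using tau = F * r * sin(90)
sin(90) = 1
tau = 10 * 9 * 1
tau = 90 Nm

90 Nm


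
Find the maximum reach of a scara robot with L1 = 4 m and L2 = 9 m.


Given: L1 = 4 m, L2 = 9 m
For a 2-link planar arm, max reach = L1 + L2 (fully extended)
Max reach = 4 + 9
Max reach = 13 m

13 m


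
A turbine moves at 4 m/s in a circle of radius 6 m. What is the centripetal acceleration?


Given: v = 4 m/s, r = 6 m
Using a_c = v^2 / r
a_c = 4^2 / 6
a_c = 16 / 6
a_c = 8/3 m/s^2

8/3 m/s^2


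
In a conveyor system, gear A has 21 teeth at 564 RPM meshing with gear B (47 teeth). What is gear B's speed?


Given: N1 = 21 teeth, w1 = 564 RPM, N2 = 47 teeth
Using N1*w1 = N2*w2
w2 = N1*w1 / N2
w2 = 21*564 / 47
w2 = 11844 / 47
w2 = 252 RPM

252 RPM


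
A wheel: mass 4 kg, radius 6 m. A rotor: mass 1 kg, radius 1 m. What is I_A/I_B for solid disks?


Given: M1=4 kg, R1=6 m, M2=1 kg, R2=1 m
For a disk: I = (1/2)*M*R^2, so I_A/I_B = (M1*R1^2)/(M2*R2^2)
M1*R1^2 = 4*36 = 144
M2*R2^2 = 1*1 = 1
I_A/I_B = 144/1 = 144

144


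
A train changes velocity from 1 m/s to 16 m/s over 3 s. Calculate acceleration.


Given: initial velocity v0 = 1 m/s, final velocity v = 16 m/s, time t = 3 s
Using a = (v - v0) / t
a = (16 - 1) / 3
a = 15 / 3
a = 5 m/s^2

5 m/s^2


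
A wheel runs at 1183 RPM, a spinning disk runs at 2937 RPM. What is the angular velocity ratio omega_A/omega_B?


Given: RPM_A = 1183, RPM_B = 2937
omega = 2*pi*RPM/60, so omega_A/omega_B = RPM_A / RPM_B
omega_A/omega_B = 1183 / 2937
omega_A/omega_B = 1183/2937

1183/2937


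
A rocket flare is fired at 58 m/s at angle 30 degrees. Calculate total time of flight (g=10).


Given: v0 = 58 m/s, theta = 30 deg, g = 10 m/s^2
sin(30) = 1/2
Using T = 2*v0*sin(theta) / g
T = 2*58*1/2 / 10
T = 58 / 10
T = 29/5 s

29/5 s


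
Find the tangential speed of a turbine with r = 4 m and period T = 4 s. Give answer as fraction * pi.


Given: radius r = 4 m, period T = 4 s
Using v = 2*pi*r / T
v = 2*pi*4 / 4
v = 8*pi / 4
v = 2*pi m/s

2*pi m/s


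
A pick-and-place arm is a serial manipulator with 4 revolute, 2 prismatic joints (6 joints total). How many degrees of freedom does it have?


Given: serial robot with 4 revolute, 2 prismatic joints
DOF contribution per joint type: revolute=1, prismatic=1, spherical=3, fixed=0
DOF = 4*1 + 2*1
DOF = 6

6
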